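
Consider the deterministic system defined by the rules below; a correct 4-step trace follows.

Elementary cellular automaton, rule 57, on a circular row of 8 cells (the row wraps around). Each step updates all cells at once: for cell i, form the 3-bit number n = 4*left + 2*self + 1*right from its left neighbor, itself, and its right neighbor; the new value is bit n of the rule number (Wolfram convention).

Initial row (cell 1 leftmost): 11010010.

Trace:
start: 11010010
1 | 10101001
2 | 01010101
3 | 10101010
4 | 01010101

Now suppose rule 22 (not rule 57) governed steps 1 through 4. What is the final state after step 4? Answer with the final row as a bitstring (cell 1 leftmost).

00001100

(re-executing steps 1..4 under rule 22; state before step 1: 11010010)
1 | 00011110
2 | 00100001
3 | 11110011
4 | 00001100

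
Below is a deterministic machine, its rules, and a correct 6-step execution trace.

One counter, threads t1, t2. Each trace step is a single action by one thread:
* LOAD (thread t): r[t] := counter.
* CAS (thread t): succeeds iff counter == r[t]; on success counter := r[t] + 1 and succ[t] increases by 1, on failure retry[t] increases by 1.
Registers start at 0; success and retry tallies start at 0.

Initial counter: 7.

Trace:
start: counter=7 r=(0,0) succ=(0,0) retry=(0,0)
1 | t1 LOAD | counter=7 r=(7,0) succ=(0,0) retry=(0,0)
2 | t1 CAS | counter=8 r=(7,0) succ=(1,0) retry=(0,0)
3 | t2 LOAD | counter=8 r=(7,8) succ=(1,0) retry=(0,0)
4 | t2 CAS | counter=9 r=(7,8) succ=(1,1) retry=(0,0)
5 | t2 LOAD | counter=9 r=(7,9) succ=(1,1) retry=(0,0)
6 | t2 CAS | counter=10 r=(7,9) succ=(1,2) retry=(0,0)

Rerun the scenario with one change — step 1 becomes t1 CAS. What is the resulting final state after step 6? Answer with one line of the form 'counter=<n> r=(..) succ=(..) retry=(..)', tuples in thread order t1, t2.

(re-executing from step 1 with the substitution; state before step 1: counter=7 r=(0,0) succ=(0,0) retry=(0,0))
1 | t1 CAS | counter=7 r=(0,0) succ=(0,0) retry=(1,0)
2 | t1 CAS | counter=7 r=(0,0) succ=(0,0) retry=(2,0)
3 | t2 LOAD | counter=7 r=(0,7) succ=(0,0) retry=(2,0)
4 | t2 CAS | counter=8 r=(0,7) succ=(0,1) retry=(2,0)
5 | t2 LOAD | counter=8 r=(0,8) succ=(0,1) retry=(2,0)
6 | t2 CAS | counter=9 r=(0,8) succ=(0,2) retry=(2,0)

counter=9 r=(0,8) succ=(0,2) retry=(2,0)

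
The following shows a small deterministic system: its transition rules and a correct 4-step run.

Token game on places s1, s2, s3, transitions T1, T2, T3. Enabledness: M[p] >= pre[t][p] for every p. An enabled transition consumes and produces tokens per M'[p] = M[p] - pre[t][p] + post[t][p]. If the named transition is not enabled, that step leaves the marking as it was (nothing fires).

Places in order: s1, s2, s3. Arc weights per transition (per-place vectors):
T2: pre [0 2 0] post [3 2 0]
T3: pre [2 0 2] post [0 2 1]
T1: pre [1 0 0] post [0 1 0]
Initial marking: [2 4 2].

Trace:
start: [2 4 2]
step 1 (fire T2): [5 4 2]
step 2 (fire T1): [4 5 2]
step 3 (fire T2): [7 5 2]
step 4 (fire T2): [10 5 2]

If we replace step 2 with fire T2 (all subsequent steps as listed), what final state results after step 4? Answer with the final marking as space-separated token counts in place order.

(re-executing from step 2 with the substitution; state before step 2: [5 4 2])
step 2 (fire T2): [8 4 2]
step 3 (fire T2): [11 4 2]
step 4 (fire T2): [14 4 2]

14 4 2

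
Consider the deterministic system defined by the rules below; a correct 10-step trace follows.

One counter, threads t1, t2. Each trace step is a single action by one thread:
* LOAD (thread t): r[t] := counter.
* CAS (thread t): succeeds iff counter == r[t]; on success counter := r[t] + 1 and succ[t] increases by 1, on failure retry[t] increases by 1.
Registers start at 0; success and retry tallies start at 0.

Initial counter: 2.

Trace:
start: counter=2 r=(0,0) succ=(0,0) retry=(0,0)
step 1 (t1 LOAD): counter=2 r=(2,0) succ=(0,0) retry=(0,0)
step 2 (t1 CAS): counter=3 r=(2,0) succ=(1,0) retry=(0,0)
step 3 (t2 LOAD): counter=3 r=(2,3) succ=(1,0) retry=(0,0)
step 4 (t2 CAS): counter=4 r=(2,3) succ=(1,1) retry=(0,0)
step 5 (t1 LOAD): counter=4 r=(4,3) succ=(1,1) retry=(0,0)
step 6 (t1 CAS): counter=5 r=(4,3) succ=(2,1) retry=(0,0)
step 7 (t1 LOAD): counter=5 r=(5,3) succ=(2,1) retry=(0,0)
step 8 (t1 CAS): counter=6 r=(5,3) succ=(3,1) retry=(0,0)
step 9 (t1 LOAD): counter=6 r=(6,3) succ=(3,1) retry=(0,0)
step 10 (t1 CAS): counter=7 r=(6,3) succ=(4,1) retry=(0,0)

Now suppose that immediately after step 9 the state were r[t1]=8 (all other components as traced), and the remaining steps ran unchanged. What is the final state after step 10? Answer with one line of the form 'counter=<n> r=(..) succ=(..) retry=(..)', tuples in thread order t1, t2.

counter=6 r=(8,3) succ=(3,1) retry=(1,0)

state after step 9 := counter=6 r=(8,3) succ=(3,1) retry=(0,0)
step 10 (t1 CAS): counter=6 r=(8,3) succ=(3,1) retry=(1,0)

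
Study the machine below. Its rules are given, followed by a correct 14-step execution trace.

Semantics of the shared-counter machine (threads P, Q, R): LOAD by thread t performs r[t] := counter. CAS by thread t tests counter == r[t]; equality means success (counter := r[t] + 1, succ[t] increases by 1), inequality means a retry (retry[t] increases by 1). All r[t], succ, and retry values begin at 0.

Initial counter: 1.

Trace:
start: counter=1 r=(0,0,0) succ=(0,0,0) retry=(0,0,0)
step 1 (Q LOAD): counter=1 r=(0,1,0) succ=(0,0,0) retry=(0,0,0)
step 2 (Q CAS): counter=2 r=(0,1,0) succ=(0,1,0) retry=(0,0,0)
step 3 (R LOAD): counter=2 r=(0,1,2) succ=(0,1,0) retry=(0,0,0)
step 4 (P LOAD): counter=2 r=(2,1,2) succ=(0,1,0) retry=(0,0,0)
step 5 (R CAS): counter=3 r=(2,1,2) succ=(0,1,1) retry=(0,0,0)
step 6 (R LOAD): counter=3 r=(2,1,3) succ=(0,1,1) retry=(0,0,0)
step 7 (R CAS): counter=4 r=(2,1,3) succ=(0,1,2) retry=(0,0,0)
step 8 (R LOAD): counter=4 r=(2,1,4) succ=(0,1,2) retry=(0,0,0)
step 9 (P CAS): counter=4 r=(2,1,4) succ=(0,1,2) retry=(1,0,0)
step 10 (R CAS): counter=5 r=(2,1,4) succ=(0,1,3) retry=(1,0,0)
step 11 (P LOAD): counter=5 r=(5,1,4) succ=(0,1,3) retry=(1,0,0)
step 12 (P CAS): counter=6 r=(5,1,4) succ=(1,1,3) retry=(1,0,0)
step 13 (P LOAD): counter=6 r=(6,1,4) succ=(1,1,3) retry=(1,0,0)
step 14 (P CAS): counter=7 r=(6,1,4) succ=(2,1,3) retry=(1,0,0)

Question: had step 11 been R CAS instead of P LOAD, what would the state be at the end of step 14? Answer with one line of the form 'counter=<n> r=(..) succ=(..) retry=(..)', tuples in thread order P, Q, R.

(re-executing from step 11 with the substitution; state before step 11: counter=5 r=(2,1,4) succ=(0,1,3) retry=(1,0,0))
step 11 (R CAS): counter=5 r=(2,1,4) succ=(0,1,3) retry=(1,0,1)
step 12 (P CAS): counter=5 r=(2,1,4) succ=(0,1,3) retry=(2,0,1)
step 13 (P LOAD): counter=5 r=(5,1,4) succ=(0,1,3) retry=(2,0,1)
step 14 (P CAS): counter=6 r=(5,1,4) succ=(1,1,3) retry=(2,0,1)

counter=6 r=(5,1,4) succ=(1,1,3) retry=(2,0,1)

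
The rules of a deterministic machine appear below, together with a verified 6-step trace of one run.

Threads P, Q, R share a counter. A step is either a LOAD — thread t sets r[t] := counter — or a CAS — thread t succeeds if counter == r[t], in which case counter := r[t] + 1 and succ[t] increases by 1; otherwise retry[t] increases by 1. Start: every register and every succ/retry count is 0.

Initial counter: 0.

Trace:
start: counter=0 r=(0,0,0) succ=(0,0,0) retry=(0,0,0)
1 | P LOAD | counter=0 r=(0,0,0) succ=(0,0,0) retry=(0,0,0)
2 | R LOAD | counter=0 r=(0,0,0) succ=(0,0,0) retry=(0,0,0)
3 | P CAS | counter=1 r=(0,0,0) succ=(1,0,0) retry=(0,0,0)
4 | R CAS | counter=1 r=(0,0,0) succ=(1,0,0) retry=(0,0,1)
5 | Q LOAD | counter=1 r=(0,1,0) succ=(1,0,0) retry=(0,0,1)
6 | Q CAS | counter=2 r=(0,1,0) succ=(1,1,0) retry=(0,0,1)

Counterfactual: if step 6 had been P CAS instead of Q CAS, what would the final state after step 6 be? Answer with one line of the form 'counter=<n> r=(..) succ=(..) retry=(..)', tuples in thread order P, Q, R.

counter=1 r=(0,1,0) succ=(1,0,0) retry=(1,0,1)

(re-executing from step 6 with the substitution; state before step 6: counter=1 r=(0,1,0) succ=(1,0,0) retry=(0,0,1))
6 | P CAS | counter=1 r=(0,1,0) succ=(1,0,0) retry=(1,0,1)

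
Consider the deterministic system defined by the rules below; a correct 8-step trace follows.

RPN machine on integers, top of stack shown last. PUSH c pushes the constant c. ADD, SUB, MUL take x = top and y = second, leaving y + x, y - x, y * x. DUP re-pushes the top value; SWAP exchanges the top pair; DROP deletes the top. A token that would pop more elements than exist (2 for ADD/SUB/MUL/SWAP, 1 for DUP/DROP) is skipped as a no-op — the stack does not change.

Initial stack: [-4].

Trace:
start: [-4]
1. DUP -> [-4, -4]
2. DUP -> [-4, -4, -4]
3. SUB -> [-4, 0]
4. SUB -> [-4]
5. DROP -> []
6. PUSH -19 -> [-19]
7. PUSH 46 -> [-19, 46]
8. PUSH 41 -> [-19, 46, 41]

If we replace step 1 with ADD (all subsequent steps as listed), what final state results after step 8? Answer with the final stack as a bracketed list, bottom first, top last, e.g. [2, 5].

(re-executing from step 1 with the substitution; state before step 1: [-4])
1. ADD -> [-4]
2. DUP -> [-4, -4]
3. SUB -> [0]
4. SUB -> [0]
5. DROP -> []
6. PUSH -19 -> [-19]
7. PUSH 46 -> [-19, 46]
8. PUSH 41 -> [-19, 46, 41]

[-19, 46, 41]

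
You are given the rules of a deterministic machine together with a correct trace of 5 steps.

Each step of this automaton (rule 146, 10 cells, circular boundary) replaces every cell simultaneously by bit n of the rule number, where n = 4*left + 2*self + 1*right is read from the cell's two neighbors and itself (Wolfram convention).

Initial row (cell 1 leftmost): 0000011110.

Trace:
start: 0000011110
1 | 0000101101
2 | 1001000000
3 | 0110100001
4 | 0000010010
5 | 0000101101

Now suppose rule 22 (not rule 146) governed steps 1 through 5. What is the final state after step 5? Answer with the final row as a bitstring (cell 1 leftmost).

(re-executing steps 1..5 under rule 22; state before step 1: 0000011110)
1 | 0000100001
2 | 1001110011
3 | 0110001100
4 | 1001010010
5 | 1111011110

1111011110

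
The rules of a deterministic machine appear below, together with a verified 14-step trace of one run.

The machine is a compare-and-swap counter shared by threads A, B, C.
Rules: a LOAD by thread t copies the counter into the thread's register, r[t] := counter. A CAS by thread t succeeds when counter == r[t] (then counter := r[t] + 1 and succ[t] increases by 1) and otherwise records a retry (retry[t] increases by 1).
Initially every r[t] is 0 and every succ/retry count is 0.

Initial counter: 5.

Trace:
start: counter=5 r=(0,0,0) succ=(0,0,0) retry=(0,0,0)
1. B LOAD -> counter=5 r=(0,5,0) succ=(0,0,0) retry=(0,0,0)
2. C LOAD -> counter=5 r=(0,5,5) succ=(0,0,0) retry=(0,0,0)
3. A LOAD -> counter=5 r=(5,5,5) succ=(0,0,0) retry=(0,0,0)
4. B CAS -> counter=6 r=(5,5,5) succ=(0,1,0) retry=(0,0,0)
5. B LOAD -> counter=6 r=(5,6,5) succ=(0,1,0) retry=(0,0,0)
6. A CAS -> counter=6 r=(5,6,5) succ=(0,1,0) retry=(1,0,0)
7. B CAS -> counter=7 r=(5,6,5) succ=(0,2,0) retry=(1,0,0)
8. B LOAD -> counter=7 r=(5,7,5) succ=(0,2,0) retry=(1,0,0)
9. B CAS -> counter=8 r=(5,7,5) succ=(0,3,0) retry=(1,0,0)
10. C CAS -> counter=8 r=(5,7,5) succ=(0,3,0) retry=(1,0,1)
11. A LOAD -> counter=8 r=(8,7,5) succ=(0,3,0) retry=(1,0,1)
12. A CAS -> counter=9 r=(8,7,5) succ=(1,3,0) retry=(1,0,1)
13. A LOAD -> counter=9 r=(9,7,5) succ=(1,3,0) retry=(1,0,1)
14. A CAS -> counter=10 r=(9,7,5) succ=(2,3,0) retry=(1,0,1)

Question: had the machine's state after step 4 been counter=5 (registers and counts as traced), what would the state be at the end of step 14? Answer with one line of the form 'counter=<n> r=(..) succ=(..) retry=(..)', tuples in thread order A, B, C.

counter=9 r=(8,6,5) succ=(3,2,0) retry=(0,1,1)

state after step 4 := counter=5 r=(5,5,5) succ=(0,1,0) retry=(0,0,0)
5. B LOAD -> counter=5 r=(5,5,5) succ=(0,1,0) retry=(0,0,0)
6. A CAS -> counter=6 r=(5,5,5) succ=(1,1,0) retry=(0,0,0)
7. B CAS -> counter=6 r=(5,5,5) succ=(1,1,0) retry=(0,1,0)
8. B LOAD -> counter=6 r=(5,6,5) succ=(1,1,0) retry=(0,1,0)
9. B CAS -> counter=7 r=(5,6,5) succ=(1,2,0) retry=(0,1,0)
10. C CAS -> counter=7 r=(5,6,5) succ=(1,2,0) retry=(0,1,1)
11. A LOAD -> counter=7 r=(7,6,5) succ=(1,2,0) retry=(0,1,1)
12. A CAS -> counter=8 r=(7,6,5) succ=(2,2,0) retry=(0,1,1)
13. A LOAD -> counter=8 r=(8,6,5) succ=(2,2,0) retry=(0,1,1)
14. A CAS -> counter=9 r=(8,6,5) succ=(3,2,0) retry=(0,1,1)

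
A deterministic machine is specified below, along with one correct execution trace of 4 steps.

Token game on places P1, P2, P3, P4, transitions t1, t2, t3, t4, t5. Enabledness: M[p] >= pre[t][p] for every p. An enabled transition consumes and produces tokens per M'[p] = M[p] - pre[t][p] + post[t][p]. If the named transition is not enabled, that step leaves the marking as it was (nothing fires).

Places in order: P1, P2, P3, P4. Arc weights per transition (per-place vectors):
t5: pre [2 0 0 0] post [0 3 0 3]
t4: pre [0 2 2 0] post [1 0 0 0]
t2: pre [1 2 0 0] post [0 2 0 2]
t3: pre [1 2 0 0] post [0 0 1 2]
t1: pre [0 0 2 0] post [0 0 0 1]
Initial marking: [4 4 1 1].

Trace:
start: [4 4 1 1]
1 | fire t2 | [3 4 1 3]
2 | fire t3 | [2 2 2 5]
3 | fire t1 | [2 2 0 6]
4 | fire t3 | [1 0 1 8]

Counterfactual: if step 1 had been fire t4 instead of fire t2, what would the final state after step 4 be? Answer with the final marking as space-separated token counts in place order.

2 0 1 6

(re-executing from step 1 with the substitution; state before step 1: [4 4 1 1])
1 | fire t4 | [4 4 1 1]
2 | fire t3 | [3 2 2 3]
3 | fire t1 | [3 2 0 4]
4 | fire t3 | [2 0 1 6]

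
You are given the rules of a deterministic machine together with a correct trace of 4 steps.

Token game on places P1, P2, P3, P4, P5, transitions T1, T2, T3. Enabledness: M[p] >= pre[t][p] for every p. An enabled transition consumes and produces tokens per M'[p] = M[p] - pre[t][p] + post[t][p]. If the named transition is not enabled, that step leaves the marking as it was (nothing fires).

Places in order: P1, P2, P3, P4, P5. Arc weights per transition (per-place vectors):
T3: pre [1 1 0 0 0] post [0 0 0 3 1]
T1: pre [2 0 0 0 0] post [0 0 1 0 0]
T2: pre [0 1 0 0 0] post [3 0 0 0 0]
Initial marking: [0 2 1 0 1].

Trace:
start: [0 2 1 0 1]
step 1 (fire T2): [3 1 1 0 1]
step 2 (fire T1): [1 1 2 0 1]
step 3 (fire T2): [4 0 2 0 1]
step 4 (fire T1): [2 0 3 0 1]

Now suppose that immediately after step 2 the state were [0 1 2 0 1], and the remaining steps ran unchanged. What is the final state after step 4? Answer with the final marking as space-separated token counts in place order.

state after step 2 := [0 1 2 0 1]
step 3 (fire T2): [3 0 2 0 1]
step 4 (fire T1): [1 0 3 0 1]

1 0 3 0 1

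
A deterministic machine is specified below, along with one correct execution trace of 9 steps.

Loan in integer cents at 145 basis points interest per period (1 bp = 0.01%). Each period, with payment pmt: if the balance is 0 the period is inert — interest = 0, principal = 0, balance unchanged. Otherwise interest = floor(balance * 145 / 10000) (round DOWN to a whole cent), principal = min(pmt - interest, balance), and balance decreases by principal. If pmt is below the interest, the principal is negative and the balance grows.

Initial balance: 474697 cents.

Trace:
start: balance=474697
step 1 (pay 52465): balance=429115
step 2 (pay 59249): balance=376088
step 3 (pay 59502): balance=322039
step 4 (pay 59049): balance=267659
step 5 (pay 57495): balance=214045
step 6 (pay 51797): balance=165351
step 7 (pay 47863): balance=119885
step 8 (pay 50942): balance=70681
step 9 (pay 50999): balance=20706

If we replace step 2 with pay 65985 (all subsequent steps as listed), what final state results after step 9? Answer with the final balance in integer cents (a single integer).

13256

(re-executing from step 2 with the substitution; state before step 2: balance=429115)
step 2 (pay 65985): balance=369352
step 3 (pay 59502): balance=315205
step 4 (pay 59049): balance=260726
step 5 (pay 57495): balance=207011
step 6 (pay 51797): balance=158215
step 7 (pay 47863): balance=112646
step 8 (pay 50942): balance=63337
step 9 (pay 50999): balance=13256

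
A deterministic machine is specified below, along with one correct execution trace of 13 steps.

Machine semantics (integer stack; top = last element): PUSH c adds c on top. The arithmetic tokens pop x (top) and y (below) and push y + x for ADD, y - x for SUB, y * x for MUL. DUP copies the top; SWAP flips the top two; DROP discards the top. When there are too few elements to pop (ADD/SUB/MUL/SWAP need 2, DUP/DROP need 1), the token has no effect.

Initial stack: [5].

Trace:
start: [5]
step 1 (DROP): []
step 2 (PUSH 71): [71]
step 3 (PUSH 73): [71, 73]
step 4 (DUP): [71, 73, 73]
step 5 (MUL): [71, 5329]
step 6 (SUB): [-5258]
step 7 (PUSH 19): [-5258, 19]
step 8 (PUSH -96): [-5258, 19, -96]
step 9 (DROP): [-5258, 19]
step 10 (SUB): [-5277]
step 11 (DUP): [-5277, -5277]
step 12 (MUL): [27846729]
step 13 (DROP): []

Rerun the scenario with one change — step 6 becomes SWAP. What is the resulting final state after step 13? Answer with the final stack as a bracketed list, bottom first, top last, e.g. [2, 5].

(re-executing from step 6 with the substitution; state before step 6: [71, 5329])
step 6 (SWAP): [5329, 71]
step 7 (PUSH 19): [5329, 71, 19]
step 8 (PUSH -96): [5329, 71, 19, -96]
step 9 (DROP): [5329, 71, 19]
step 10 (SUB): [5329, 52]
step 11 (DUP): [5329, 52, 52]
step 12 (MUL): [5329, 2704]
step 13 (DROP): [5329]

[5329]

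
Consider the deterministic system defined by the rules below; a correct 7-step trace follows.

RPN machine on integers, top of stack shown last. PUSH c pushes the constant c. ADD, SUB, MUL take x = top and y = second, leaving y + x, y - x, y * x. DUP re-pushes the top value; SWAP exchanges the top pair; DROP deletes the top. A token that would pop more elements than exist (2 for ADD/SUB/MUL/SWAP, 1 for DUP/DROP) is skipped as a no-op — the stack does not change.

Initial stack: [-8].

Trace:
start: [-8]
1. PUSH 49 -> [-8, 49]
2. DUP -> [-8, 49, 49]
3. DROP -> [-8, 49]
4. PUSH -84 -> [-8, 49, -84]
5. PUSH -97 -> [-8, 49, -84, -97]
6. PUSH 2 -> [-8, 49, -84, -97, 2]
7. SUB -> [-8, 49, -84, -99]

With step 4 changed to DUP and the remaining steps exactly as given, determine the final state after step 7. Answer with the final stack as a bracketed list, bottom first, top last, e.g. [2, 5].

[-8, 49, 49, -99]

(re-executing from step 4 with the substitution; state before step 4: [-8, 49])
4. DUP -> [-8, 49, 49]
5. PUSH -97 -> [-8, 49, 49, -97]
6. PUSH 2 -> [-8, 49, 49, -97, 2]
7. SUB -> [-8, 49, 49, -99]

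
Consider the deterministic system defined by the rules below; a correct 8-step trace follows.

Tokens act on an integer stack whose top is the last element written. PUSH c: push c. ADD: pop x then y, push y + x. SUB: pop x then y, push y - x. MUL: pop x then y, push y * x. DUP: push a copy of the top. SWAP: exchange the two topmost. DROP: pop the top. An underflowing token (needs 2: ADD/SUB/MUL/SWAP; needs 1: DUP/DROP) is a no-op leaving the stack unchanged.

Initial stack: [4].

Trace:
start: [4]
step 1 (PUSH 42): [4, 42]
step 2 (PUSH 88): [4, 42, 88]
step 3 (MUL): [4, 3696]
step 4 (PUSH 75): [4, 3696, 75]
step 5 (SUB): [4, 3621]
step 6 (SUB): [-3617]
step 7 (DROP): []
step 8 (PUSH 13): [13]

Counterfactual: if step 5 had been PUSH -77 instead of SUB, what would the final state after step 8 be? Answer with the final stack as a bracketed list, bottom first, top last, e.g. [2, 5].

[4, 3696, 13]

(re-executing from step 5 with the substitution; state before step 5: [4, 3696, 75])
step 5 (PUSH -77): [4, 3696, 75, -77]
step 6 (SUB): [4, 3696, 152]
step 7 (DROP): [4, 3696]
step 8 (PUSH 13): [4, 3696, 13]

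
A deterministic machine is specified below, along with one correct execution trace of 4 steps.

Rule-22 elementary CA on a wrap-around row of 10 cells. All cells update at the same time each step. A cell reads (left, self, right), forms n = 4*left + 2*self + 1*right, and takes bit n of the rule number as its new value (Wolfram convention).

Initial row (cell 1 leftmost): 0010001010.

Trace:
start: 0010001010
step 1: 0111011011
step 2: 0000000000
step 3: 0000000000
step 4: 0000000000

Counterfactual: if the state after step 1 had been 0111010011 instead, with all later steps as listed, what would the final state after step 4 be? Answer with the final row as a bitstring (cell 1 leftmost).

state after step 1 := 0111010011
step 2: 0000011100
step 3: 0000100010
step 4: 0001110111

0001110111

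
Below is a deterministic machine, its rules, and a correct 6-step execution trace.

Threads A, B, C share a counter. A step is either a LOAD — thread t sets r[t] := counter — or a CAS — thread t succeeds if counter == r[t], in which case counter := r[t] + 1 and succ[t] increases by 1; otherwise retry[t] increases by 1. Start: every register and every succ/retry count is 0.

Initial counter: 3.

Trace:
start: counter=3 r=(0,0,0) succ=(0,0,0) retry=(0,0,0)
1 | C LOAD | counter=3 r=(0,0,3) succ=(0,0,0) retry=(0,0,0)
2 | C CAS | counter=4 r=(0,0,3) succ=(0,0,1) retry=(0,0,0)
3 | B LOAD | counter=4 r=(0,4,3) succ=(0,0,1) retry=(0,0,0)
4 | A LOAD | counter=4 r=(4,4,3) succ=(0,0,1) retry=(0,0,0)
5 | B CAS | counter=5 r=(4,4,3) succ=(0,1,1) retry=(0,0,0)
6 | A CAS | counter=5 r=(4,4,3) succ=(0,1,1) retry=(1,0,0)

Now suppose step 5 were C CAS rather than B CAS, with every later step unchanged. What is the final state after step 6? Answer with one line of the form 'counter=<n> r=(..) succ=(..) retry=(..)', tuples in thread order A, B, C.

counter=5 r=(4,4,3) succ=(1,0,1) retry=(0,0,1)

(re-executing from step 5 with the substitution; state before step 5: counter=4 r=(4,4,3) succ=(0,0,1) retry=(0,0,0))
5 | C CAS | counter=4 r=(4,4,3) succ=(0,0,1) retry=(0,0,1)
6 | A CAS | counter=5 r=(4,4,3) succ=(1,0,1) retry=(0,0,1)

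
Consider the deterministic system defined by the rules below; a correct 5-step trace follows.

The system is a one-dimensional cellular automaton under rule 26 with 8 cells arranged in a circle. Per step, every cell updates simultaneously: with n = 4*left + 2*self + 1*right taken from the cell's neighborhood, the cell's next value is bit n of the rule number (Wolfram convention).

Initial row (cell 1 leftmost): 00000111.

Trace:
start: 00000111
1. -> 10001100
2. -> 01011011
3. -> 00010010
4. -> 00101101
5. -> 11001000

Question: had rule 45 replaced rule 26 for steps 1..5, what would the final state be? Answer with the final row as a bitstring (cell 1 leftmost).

(re-executing steps 1..5 under rule 45; state before step 1: 00000111)
1. -> 01110100
2. -> 01001101
3. -> 11001011
4. -> 00001110
5. -> 11101000

11101000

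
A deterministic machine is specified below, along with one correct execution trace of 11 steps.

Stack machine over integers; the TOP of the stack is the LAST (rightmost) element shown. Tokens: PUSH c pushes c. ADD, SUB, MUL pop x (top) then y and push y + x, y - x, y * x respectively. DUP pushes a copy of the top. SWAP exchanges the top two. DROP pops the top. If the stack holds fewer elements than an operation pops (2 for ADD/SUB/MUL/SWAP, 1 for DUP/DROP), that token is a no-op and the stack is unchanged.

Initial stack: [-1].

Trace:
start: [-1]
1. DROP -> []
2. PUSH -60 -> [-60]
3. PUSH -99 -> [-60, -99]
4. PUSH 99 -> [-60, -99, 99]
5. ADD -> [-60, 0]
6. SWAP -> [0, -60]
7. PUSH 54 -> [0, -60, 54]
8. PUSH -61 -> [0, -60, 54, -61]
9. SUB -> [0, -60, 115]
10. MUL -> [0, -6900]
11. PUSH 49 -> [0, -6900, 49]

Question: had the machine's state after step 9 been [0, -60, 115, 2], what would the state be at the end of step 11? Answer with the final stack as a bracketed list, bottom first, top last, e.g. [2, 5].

[0, -60, 230, 49]

state after step 9 := [0, -60, 115, 2]
10. MUL -> [0, -60, 230]
11. PUSH 49 -> [0, -60, 230, 49]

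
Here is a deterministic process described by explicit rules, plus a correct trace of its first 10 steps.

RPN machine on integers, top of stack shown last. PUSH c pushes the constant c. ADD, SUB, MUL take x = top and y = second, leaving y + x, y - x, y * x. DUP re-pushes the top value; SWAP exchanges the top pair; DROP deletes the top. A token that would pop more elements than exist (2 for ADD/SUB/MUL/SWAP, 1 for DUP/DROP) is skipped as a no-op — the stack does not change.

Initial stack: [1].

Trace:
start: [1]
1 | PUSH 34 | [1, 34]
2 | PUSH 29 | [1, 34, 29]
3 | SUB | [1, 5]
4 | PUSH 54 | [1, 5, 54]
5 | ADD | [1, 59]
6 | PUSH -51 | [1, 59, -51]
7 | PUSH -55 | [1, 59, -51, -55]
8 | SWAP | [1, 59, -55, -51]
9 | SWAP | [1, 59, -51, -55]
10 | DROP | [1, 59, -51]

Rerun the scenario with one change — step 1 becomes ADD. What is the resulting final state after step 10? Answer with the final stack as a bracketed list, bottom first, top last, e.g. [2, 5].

(re-executing from step 1 with the substitution; state before step 1: [1])
1 | ADD | [1]
2 | PUSH 29 | [1, 29]
3 | SUB | [-28]
4 | PUSH 54 | [-28, 54]
5 | ADD | [26]
6 | PUSH -51 | [26, -51]
7 | PUSH -55 | [26, -51, -55]
8 | SWAP | [26, -55, -51]
9 | SWAP | [26, -51, -55]
10 | DROP | [26, -51]

[26, -51]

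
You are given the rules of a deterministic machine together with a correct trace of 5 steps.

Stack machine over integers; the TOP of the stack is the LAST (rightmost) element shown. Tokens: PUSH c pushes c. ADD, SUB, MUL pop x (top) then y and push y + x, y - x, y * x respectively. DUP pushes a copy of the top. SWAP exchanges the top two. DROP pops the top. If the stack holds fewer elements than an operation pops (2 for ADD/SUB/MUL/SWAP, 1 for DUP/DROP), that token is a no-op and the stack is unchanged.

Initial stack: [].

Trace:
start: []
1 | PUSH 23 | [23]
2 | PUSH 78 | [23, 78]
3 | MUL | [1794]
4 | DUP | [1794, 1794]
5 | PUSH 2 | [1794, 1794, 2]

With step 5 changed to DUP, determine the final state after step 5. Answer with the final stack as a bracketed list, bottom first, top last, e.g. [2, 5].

[1794, 1794, 1794]

(re-executing from step 5 with the substitution; state before step 5: [1794, 1794])
5 | DUP | [1794, 1794, 1794]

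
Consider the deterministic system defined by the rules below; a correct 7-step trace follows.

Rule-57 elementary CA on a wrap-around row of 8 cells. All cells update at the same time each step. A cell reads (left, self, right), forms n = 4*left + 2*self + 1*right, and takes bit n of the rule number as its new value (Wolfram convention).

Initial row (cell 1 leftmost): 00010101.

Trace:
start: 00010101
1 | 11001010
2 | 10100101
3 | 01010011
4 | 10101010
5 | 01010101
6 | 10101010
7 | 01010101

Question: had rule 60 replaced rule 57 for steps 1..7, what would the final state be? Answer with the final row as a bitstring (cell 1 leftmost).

(re-executing steps 1..7 under rule 60; state before step 1: 00010101)
1 | 10011111
2 | 01010000
3 | 01111000
4 | 01000100
5 | 01100110
6 | 01010101
7 | 11111111

11111111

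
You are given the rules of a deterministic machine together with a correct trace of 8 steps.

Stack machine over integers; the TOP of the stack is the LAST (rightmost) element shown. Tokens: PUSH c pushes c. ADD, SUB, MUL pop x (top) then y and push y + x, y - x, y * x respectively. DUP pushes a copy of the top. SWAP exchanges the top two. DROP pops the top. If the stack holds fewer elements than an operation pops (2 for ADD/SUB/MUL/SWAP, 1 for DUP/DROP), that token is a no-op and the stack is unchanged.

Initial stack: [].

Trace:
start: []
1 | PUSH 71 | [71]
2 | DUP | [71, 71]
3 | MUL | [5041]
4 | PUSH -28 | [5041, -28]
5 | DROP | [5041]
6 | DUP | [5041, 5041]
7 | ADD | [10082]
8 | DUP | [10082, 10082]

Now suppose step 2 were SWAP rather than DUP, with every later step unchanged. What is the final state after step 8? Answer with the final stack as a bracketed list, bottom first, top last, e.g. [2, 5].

[142, 142]

(re-executing from step 2 with the substitution; state before step 2: [71])
2 | SWAP | [71]
3 | MUL | [71]
4 | PUSH -28 | [71, -28]
5 | DROP | [71]
6 | DUP | [71, 71]
7 | ADD | [142]
8 | DUP | [142, 142]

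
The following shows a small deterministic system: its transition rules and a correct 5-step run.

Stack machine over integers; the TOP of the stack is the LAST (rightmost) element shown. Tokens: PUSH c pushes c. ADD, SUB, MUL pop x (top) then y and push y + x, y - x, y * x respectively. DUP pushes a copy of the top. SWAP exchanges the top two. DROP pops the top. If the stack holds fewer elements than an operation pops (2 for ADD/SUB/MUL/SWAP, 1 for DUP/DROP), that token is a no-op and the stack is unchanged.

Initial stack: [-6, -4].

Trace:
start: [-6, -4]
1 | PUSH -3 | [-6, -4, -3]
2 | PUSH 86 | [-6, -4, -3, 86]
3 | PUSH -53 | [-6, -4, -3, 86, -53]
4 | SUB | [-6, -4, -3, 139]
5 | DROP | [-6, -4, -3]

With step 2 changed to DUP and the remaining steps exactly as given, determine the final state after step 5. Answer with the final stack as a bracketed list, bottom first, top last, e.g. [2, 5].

(re-executing from step 2 with the substitution; state before step 2: [-6, -4, -3])
2 | DUP | [-6, -4, -3, -3]
3 | PUSH -53 | [-6, -4, -3, -3, -53]
4 | SUB | [-6, -4, -3, 50]
5 | DROP | [-6, -4, -3]

[-6, -4, -3]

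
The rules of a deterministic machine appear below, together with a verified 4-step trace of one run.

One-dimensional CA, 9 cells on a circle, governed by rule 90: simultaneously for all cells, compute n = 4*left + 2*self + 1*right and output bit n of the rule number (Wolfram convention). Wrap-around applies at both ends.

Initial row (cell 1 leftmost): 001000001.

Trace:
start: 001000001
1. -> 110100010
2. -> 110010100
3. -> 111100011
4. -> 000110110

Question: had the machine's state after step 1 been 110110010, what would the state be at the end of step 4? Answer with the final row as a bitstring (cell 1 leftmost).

010011100

state after step 1 := 110110010
2. -> 110111100
3. -> 110100111
4. -> 010011100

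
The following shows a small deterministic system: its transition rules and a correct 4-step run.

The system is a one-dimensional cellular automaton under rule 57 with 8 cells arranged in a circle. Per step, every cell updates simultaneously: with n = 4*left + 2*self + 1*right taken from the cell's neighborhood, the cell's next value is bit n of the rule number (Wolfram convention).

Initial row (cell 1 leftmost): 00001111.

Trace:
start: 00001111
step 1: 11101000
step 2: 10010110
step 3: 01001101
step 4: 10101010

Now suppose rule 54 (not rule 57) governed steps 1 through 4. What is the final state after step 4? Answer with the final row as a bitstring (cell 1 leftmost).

(re-executing steps 1..4 under rule 54; state before step 1: 00001111)
step 1: 10010000
step 2: 11111001
step 3: 00000110
step 4: 00001001

00001001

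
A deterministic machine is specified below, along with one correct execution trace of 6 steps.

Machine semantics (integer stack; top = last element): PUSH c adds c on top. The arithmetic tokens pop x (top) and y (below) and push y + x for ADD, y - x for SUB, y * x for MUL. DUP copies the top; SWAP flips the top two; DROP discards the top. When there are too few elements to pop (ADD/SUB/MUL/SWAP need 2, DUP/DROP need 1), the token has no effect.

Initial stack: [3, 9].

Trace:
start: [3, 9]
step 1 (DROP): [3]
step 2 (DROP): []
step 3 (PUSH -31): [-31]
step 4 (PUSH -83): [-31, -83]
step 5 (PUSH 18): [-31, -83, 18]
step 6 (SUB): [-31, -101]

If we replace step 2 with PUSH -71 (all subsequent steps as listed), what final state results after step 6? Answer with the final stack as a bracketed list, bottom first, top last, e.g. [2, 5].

[3, -71, -31, -101]

(re-executing from step 2 with the substitution; state before step 2: [3])
step 2 (PUSH -71): [3, -71]
step 3 (PUSH -31): [3, -71, -31]
step 4 (PUSH -83): [3, -71, -31, -83]
step 5 (PUSH 18): [3, -71, -31, -83, 18]
step 6 (SUB): [3, -71, -31, -101]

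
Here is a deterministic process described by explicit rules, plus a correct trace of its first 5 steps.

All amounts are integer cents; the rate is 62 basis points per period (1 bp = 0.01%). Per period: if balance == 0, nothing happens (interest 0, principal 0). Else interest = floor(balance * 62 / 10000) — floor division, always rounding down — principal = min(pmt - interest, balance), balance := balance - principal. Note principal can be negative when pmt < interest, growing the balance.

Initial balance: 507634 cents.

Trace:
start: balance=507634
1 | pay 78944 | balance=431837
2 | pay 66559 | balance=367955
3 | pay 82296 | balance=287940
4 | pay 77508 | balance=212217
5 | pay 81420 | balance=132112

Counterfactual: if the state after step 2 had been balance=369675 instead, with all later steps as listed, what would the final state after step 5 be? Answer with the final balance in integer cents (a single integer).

133863

state after step 2 := balance=369675
3 | pay 82296 | balance=289670
4 | pay 77508 | balance=213957
5 | pay 81420 | balance=133863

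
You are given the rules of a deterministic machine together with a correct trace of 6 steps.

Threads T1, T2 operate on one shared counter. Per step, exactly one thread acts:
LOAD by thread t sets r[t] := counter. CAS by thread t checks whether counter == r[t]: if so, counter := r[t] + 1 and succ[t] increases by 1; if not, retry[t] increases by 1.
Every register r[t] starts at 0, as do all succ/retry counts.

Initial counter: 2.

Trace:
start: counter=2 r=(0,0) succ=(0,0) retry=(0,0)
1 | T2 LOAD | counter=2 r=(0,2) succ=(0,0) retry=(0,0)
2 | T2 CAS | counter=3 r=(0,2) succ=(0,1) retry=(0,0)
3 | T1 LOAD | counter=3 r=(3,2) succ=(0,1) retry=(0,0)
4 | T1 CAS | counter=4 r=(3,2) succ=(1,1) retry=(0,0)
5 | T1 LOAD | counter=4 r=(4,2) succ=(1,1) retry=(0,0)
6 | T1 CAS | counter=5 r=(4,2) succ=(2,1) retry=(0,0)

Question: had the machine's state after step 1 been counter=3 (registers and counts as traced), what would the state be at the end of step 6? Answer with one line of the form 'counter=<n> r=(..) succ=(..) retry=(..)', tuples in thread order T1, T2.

counter=5 r=(4,2) succ=(2,0) retry=(0,1)

state after step 1 := counter=3 r=(0,2) succ=(0,0) retry=(0,0)
2 | T2 CAS | counter=3 r=(0,2) succ=(0,0) retry=(0,1)
3 | T1 LOAD | counter=3 r=(3,2) succ=(0,0) retry=(0,1)
4 | T1 CAS | counter=4 r=(3,2) succ=(1,0) retry=(0,1)
5 | T1 LOAD | counter=4 r=(4,2) succ=(1,0) retry=(0,1)
6 | T1 CAS | counter=5 r=(4,2) succ=(2,0) retry=(0,1)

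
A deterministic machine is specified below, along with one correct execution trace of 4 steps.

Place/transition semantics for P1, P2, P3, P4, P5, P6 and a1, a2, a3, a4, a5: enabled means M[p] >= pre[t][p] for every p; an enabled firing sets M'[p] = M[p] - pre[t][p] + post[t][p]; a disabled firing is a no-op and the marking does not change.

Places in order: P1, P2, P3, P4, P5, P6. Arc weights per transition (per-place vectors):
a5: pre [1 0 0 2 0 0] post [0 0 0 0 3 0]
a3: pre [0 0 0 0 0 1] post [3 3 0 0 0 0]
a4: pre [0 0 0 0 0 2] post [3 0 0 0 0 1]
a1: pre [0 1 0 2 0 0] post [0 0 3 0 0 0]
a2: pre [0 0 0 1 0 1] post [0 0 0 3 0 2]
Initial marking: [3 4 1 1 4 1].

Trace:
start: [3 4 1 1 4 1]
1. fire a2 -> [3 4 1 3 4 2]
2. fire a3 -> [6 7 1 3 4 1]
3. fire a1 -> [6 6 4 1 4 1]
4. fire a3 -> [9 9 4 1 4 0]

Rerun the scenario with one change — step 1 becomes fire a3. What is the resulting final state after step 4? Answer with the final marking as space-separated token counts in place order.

(re-executing from step 1 with the substitution; state before step 1: [3 4 1 1 4 1])
1. fire a3 -> [6 7 1 1 4 0]
2. fire a3 -> [6 7 1 1 4 0]
3. fire a1 -> [6 7 1 1 4 0]
4. fire a3 -> [6 7 1 1 4 0]

6 7 1 1 4 0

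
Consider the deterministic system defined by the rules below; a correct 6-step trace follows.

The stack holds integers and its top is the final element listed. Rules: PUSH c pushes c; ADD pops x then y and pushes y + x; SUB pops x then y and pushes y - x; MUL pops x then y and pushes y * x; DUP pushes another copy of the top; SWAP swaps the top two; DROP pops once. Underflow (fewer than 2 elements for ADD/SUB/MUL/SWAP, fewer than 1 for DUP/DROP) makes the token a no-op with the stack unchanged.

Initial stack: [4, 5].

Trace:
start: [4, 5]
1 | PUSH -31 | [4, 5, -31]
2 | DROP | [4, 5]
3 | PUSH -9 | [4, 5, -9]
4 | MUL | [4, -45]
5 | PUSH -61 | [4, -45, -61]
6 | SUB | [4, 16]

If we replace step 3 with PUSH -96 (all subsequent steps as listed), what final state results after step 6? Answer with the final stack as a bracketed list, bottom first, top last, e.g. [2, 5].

(re-executing from step 3 with the substitution; state before step 3: [4, 5])
3 | PUSH -96 | [4, 5, -96]
4 | MUL | [4, -480]
5 | PUSH -61 | [4, -480, -61]
6 | SUB | [4, -419]

[4, -419]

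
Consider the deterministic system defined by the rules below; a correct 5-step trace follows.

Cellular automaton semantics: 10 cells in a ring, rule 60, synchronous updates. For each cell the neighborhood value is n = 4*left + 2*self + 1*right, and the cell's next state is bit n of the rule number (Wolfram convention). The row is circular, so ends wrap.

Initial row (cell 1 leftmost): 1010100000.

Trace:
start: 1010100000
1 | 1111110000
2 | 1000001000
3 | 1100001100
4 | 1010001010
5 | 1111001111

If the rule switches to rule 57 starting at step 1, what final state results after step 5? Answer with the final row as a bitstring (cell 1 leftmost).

(re-executing steps 1..5 under rule 57; state before step 1: 1010100000)
1 | 0101011110
2 | 0010110001
3 | 1001101100
4 | 0101011010
5 | 0010110101

0010110101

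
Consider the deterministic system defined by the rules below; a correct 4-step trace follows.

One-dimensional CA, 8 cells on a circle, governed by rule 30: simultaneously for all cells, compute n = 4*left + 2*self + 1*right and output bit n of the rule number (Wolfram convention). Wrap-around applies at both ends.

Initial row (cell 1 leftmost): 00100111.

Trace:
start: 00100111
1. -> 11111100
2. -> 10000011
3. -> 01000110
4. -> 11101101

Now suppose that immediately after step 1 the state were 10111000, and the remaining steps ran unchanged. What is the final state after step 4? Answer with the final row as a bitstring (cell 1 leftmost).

11100001

state after step 1 := 10111000
2. -> 10100101
3. -> 00111101
4. -> 11100001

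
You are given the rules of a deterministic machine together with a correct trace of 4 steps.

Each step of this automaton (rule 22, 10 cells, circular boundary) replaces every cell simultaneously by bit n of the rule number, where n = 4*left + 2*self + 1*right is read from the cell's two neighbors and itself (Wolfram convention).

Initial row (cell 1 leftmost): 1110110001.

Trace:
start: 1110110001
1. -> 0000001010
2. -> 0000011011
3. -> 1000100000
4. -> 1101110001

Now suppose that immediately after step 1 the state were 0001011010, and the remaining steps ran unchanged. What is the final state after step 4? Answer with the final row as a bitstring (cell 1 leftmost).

0011111111

state after step 1 := 0001011010
2. -> 0011000011
3. -> 1100100100
4. -> 0011111111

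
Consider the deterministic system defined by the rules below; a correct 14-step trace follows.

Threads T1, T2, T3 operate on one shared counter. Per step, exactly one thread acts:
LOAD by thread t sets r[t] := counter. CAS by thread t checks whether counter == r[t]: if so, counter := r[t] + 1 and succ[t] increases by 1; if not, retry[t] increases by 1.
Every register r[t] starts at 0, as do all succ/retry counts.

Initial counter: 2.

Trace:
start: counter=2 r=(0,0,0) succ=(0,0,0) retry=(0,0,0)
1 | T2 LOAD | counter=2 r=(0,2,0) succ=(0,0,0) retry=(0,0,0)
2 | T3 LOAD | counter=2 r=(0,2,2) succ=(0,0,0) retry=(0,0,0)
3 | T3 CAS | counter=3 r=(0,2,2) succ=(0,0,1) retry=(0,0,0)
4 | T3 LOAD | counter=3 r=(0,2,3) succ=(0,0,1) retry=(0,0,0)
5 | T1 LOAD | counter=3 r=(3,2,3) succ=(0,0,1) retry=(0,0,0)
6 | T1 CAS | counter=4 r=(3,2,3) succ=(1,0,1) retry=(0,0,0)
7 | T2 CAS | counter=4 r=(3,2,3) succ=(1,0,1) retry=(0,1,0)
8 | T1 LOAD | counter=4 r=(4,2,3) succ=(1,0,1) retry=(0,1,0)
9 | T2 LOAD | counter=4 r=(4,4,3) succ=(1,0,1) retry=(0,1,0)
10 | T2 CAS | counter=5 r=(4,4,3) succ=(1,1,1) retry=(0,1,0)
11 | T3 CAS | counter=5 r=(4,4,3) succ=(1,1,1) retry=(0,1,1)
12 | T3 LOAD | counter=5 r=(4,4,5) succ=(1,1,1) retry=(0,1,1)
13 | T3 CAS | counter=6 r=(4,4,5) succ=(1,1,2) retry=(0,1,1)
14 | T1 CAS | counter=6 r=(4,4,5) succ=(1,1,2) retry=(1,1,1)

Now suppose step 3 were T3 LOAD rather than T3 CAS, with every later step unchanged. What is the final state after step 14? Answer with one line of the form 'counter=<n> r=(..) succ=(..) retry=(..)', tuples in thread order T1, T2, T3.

(re-executing from step 3 with the substitution; state before step 3: counter=2 r=(0,2,2) succ=(0,0,0) retry=(0,0,0))
3 | T3 LOAD | counter=2 r=(0,2,2) succ=(0,0,0) retry=(0,0,0)
4 | T3 LOAD | counter=2 r=(0,2,2) succ=(0,0,0) retry=(0,0,0)
5 | T1 LOAD | counter=2 r=(2,2,2) succ=(0,0,0) retry=(0,0,0)
6 | T1 CAS | counter=3 r=(2,2,2) succ=(1,0,0) retry=(0,0,0)
7 | T2 CAS | counter=3 r=(2,2,2) succ=(1,0,0) retry=(0,1,0)
8 | T1 LOAD | counter=3 r=(3,2,2) succ=(1,0,0) retry=(0,1,0)
9 | T2 LOAD | counter=3 r=(3,3,2) succ=(1,0,0) retry=(0,1,0)
10 | T2 CAS | counter=4 r=(3,3,2) succ=(1,1,0) retry=(0,1,0)
11 | T3 CAS | counter=4 r=(3,3,2) succ=(1,1,0) retry=(0,1,1)
12 | T3 LOAD | counter=4 r=(3,3,4) succ=(1,1,0) retry=(0,1,1)
13 | T3 CAS | counter=5 r=(3,3,4) succ=(1,1,1) retry=(0,1,1)
14 | T1 CAS | counter=5 r=(3,3,4) succ=(1,1,1) retry=(1,1,1)

counter=5 r=(3,3,4) succ=(1,1,1) retry=(1,1,1)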